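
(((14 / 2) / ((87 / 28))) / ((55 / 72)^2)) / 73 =338688 / 6403925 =0.05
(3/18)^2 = 1/36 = 0.03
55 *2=110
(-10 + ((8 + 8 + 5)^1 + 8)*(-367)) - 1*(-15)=-10638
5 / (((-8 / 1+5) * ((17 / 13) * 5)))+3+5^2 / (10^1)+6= 1147 / 102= 11.25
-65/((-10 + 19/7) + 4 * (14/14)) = 455/23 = 19.78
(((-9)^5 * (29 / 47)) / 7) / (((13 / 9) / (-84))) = 184941468 / 611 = 302686.53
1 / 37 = 0.03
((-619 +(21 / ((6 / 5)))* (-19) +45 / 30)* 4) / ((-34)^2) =-950 / 289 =-3.29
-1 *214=-214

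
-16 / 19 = -0.84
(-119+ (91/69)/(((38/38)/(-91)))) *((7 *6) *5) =-1154440/23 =-50193.04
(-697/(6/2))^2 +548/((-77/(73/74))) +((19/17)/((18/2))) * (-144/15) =53970.56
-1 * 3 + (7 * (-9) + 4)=-62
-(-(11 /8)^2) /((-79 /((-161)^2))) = -3136441 /5056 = -620.34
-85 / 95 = -0.89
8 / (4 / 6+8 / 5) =60 / 17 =3.53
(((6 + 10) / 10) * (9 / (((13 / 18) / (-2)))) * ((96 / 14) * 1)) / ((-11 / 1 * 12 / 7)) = 10368 / 715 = 14.50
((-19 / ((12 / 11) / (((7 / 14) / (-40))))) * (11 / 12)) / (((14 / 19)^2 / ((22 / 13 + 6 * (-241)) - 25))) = -5284221613 / 9784320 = -540.07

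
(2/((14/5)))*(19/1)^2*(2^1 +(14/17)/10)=63897/119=536.95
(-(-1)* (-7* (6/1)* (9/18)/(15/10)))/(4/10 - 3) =70/13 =5.38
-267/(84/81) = -7209/28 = -257.46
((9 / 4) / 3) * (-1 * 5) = -15 / 4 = -3.75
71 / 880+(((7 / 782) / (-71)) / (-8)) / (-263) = 32398798 / 401562865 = 0.08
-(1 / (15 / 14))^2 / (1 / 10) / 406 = -28 / 1305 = -0.02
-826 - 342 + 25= -1143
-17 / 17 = -1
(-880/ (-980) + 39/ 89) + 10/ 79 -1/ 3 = 1167310/ 1033557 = 1.13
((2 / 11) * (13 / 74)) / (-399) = -13 / 162393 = -0.00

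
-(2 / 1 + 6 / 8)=-11 / 4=-2.75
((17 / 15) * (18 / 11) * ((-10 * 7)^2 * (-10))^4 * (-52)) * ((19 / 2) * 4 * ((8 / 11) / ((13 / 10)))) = -1430039595264000000000000 / 121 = -11818509051768595041322.31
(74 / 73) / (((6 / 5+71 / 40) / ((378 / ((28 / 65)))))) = 2597400 / 8687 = 299.00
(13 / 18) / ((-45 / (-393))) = 1703 / 270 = 6.31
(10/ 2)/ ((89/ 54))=270/ 89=3.03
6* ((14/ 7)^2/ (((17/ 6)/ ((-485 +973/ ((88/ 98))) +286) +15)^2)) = 327206356056/ 3068869808761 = 0.11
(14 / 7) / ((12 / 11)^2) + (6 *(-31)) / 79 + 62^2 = 21860839 / 5688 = 3843.33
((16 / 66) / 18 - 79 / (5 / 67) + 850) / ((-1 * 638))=309751 / 947430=0.33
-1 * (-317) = 317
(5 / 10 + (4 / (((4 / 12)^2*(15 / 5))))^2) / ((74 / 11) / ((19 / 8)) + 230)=60401 / 97324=0.62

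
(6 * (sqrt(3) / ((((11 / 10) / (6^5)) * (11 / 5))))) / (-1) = -2332800 * sqrt(3) / 121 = -33392.79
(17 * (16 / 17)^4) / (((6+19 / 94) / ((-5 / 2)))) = -15400960 / 2864279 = -5.38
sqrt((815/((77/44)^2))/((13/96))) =16 * sqrt(63570)/91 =44.33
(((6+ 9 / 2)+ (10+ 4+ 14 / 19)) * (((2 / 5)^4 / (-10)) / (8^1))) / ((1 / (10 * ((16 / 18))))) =-7672 / 106875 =-0.07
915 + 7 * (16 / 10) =4631 / 5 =926.20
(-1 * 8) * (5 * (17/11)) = -680/11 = -61.82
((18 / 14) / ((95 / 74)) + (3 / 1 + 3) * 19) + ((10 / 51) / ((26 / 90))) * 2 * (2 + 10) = 19295196 / 146965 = 131.29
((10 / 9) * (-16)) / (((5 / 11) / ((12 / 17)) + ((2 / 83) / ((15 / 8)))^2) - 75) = 1212464000 / 5071153861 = 0.24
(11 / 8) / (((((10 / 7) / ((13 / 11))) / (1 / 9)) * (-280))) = -13 / 28800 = -0.00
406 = 406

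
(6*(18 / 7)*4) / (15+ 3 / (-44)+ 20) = 19008 / 10759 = 1.77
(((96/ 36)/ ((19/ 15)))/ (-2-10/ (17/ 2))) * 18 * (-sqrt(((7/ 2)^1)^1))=340 * sqrt(14)/ 57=22.32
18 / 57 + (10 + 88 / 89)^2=18220722 / 150499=121.07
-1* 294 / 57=-98 / 19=-5.16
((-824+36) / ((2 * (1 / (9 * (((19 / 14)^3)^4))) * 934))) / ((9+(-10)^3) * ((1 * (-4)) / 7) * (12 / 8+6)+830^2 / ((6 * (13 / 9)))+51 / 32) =-17004898523185314963 / 9607133630295921378176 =-0.00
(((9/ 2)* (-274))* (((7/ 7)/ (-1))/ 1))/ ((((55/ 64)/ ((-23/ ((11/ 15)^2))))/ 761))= -62153853120/ 1331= -46697109.78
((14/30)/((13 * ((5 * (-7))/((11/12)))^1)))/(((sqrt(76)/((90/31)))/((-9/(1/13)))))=99 * sqrt(19)/11780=0.04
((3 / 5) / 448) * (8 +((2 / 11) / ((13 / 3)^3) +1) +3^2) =65259 / 2706704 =0.02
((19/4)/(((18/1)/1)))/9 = 0.03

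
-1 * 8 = -8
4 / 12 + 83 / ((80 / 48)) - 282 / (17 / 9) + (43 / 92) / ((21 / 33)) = -16163569 / 164220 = -98.43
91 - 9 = 82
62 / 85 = 0.73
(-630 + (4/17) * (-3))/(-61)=10722/1037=10.34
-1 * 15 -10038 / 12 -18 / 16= -6821 / 8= -852.62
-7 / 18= -0.39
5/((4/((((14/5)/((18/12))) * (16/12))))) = 3.11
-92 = -92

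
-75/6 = -25/2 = -12.50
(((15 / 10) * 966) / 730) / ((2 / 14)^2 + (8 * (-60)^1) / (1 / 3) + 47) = -7889 / 5536320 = -0.00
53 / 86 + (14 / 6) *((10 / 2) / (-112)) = 0.51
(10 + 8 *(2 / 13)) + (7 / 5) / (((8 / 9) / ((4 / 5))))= 8119 / 650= 12.49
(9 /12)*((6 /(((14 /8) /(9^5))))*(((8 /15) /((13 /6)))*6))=102036672 /455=224256.42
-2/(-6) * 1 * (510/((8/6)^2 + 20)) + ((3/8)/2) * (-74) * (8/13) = -933/1274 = -0.73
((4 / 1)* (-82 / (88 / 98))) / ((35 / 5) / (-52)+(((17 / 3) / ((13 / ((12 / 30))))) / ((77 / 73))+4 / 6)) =-7312760 / 13961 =-523.80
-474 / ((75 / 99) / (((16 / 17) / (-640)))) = 7821 / 8500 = 0.92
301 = 301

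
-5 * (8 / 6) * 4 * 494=-39520 / 3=-13173.33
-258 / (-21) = 86 / 7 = 12.29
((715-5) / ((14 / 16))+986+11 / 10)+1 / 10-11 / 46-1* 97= 2739237 / 1610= 1701.39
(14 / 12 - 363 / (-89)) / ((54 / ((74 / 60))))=103637 / 865080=0.12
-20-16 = -36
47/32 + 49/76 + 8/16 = 1589/608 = 2.61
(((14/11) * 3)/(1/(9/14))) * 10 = 270/11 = 24.55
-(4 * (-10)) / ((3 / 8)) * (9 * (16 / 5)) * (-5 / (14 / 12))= -92160 / 7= -13165.71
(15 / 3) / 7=5 / 7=0.71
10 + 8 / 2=14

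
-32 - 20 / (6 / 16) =-256 / 3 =-85.33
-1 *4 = -4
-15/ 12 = -5/ 4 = -1.25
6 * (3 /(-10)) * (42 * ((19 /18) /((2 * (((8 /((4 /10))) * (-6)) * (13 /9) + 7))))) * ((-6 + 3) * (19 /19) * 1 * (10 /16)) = -3591 /7984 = -0.45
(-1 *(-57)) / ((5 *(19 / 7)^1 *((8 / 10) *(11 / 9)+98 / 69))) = 4347 / 2482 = 1.75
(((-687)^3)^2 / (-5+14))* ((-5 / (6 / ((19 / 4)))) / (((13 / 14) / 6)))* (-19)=147595514468878705635 / 26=5676750556495334832.12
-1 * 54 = -54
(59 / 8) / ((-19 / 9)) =-531 / 152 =-3.49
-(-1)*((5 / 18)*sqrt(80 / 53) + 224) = 10*sqrt(265) / 477 + 224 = 224.34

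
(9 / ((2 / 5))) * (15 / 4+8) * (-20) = -10575 / 2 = -5287.50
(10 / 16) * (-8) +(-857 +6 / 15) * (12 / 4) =-2574.80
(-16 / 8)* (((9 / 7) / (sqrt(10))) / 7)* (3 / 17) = -27* sqrt(10) / 4165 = -0.02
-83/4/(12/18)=-249/8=-31.12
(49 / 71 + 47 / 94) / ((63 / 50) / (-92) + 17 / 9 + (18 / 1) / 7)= 24488100 / 91492801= 0.27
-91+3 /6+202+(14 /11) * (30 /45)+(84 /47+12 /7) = 2515567 /21714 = 115.85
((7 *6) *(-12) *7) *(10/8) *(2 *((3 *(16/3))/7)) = -20160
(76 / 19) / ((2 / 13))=26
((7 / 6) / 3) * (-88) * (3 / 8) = -77 / 6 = -12.83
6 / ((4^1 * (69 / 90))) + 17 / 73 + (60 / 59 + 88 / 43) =5.25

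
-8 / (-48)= 1 / 6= 0.17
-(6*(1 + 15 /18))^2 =-121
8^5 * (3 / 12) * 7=57344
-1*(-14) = 14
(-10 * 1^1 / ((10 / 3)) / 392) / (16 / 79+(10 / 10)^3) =-237 / 37240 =-0.01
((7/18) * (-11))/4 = -77/72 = -1.07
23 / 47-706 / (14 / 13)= -215522 / 329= -655.08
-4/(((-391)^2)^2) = -0.00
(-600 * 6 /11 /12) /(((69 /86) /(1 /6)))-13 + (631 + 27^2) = 1018073 /759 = 1341.33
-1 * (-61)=61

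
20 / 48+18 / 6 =41 / 12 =3.42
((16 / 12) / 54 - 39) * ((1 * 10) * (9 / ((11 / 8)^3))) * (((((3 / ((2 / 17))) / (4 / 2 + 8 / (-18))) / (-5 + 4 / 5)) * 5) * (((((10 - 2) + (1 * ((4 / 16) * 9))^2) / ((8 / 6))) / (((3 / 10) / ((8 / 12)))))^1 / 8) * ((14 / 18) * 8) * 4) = 529720000 / 297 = 1783569.02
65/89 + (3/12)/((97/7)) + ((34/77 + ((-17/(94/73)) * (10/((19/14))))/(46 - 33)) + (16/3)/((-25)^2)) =-363731122682659/57877337017500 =-6.28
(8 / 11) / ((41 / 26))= 208 / 451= 0.46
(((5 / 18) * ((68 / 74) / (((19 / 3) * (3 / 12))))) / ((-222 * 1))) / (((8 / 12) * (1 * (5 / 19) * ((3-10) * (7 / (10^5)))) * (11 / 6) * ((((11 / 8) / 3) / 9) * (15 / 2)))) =97920000 / 8116801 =12.06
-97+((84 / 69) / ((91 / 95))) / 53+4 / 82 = -96.93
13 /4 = 3.25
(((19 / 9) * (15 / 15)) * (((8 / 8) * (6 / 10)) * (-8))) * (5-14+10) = -152 / 15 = -10.13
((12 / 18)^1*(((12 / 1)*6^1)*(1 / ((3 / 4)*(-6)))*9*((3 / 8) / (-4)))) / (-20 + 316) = 9 / 296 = 0.03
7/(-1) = -7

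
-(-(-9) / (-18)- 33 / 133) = 199 / 266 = 0.75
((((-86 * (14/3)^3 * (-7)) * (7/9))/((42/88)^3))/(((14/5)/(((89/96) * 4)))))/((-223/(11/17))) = -125509679680/74618253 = -1682.02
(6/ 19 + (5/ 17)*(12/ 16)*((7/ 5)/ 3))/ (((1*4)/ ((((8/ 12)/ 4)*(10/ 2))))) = 2705/ 31008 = 0.09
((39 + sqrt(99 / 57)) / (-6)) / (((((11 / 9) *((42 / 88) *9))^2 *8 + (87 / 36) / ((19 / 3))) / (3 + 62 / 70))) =-67184 / 587545 - 272 *sqrt(627) / 1762635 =-0.12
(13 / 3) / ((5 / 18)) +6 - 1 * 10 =58 / 5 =11.60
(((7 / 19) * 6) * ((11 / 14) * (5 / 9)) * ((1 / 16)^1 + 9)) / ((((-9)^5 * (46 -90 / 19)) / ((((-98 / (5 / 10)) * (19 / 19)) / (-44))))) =-725 / 45349632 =-0.00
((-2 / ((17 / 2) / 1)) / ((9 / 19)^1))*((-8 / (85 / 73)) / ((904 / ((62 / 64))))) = 0.00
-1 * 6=-6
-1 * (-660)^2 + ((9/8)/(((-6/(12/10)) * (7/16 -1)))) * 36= -2177928/5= -435585.60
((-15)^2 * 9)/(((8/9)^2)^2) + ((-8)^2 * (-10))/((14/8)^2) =609072185/200704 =3034.68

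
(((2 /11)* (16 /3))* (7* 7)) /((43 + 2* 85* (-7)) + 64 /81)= -42336 /1021273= -0.04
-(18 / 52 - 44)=1135 / 26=43.65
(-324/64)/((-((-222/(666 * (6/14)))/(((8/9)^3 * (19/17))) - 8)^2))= 479084544/7649776369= 0.06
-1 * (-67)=67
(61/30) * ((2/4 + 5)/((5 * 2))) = 671/600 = 1.12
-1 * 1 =-1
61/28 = 2.18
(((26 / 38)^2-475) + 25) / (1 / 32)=-5192992 / 361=-14385.02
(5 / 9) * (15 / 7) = 25 / 21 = 1.19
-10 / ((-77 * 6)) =5 / 231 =0.02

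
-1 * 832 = -832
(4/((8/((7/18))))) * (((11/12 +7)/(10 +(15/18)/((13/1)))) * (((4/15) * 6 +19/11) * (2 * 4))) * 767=80894723/25905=3122.75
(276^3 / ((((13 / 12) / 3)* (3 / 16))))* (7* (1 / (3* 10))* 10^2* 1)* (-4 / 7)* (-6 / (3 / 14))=1507041607680 / 13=115926277513.85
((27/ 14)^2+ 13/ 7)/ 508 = 1093/ 99568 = 0.01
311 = 311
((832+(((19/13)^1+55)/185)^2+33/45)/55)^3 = 2267460691632156200663724857/653076808022401927734375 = 3471.97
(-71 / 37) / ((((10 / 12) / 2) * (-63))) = 284 / 3885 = 0.07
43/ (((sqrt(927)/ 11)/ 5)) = 2365 * sqrt(103)/ 309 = 77.68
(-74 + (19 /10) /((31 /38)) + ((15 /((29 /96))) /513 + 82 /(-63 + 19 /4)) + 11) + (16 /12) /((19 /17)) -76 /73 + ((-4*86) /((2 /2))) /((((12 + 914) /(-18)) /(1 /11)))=-1358830763257604 /22195095041955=-61.22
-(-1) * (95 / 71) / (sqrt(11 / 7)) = 95 * sqrt(77) / 781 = 1.07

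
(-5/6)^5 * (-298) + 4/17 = 7931177/66096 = 119.99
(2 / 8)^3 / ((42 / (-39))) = -13 / 896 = -0.01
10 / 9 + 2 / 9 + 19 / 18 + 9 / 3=97 / 18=5.39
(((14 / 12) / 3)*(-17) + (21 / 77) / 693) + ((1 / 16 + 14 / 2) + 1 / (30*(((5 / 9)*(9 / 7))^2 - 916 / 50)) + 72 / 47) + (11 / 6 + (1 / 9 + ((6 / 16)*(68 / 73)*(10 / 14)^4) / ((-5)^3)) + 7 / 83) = 347411341338448543 / 86638836187385328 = 4.01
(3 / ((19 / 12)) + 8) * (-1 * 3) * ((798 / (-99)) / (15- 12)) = 2632 / 33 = 79.76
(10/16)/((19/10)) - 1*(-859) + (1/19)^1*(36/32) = 130627/152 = 859.39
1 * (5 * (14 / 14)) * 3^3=135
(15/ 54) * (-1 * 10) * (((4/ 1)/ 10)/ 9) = -10/ 81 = -0.12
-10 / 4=-5 / 2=-2.50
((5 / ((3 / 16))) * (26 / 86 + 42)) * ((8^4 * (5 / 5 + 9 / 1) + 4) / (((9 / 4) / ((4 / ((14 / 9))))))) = 6812664320 / 129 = 52811351.32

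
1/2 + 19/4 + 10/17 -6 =-0.16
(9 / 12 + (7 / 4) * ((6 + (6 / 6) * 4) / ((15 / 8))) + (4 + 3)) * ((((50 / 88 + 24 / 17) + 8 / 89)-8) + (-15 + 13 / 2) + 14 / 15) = -552584347 / 2396592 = -230.57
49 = 49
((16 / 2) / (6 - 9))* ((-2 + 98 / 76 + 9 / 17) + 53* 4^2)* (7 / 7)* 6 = -4381528 / 323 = -13565.10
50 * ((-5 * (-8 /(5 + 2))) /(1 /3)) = 6000 /7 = 857.14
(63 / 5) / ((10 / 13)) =819 / 50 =16.38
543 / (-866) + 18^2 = 280041 / 866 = 323.37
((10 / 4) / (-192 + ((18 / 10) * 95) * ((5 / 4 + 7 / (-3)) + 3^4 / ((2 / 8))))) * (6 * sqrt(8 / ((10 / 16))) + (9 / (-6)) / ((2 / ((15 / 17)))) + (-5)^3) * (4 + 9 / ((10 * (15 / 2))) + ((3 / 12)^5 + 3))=-311545573 / 7663245312 + 182297 * sqrt(5) / 58695200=-0.03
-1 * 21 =-21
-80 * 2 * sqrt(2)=-160 * sqrt(2)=-226.27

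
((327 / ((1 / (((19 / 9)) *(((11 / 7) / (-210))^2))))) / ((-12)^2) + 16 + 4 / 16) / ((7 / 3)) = 15169768591 / 2178187200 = 6.96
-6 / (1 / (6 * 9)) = -324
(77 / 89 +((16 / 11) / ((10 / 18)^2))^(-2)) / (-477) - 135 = -9626275697537 / 71304738048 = -135.00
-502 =-502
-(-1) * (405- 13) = 392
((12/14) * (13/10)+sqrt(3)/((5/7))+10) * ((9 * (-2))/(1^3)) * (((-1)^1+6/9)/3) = 14 * sqrt(3)/5+778/35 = 27.08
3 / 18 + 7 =43 / 6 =7.17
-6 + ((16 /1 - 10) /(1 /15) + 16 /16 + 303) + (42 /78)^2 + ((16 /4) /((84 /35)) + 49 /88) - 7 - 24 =16040051 /44616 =359.51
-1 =-1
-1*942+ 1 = -941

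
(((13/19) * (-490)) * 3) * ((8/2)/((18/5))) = -63700/57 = -1117.54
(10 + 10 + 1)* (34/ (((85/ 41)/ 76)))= 130872/ 5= 26174.40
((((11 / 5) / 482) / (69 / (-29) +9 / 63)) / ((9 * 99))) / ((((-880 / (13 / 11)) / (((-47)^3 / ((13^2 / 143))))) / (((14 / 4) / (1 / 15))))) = -147532483 / 10398706560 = -0.01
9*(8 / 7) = 72 / 7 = 10.29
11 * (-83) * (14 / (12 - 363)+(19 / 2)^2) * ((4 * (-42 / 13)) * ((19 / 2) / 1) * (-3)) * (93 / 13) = -476767289845 / 2197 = -217008324.92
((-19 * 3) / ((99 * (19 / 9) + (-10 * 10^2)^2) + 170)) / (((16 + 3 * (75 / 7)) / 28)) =-11172 / 337127723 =-0.00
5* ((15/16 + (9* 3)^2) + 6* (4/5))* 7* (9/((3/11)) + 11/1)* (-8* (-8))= 72415728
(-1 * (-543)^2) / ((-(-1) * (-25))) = 294849 / 25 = 11793.96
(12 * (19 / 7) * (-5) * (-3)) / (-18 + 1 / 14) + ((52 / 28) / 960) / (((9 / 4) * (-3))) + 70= 486709537 / 11385360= 42.75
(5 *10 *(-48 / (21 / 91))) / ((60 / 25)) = -13000 / 3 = -4333.33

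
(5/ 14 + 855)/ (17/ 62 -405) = -371225/ 175651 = -2.11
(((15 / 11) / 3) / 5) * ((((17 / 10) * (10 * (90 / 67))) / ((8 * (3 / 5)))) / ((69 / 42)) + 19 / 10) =36952 / 84755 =0.44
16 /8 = 2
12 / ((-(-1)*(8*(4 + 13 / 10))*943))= 15 / 49979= 0.00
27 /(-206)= -0.13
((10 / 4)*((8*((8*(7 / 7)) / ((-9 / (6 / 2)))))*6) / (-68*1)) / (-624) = -5 / 663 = -0.01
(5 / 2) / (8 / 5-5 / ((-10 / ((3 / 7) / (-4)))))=700 / 433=1.62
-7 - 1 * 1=-8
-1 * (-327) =327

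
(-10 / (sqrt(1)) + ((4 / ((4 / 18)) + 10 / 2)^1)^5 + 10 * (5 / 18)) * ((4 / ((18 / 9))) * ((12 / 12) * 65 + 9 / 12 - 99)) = -3852146963 / 9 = -428016329.22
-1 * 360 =-360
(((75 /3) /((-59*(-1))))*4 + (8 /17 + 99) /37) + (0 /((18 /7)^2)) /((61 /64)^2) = 162669 /37111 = 4.38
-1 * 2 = -2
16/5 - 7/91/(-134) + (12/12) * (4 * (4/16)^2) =60109/17420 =3.45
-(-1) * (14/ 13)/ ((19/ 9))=126/ 247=0.51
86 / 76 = 43 / 38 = 1.13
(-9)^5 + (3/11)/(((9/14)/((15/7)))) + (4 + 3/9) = -1948444/33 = -59043.76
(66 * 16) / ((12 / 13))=1144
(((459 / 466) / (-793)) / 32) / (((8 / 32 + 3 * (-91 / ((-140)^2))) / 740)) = -14860125 / 122132309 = -0.12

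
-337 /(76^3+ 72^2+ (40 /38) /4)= -6403 /8439045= -0.00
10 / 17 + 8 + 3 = 11.59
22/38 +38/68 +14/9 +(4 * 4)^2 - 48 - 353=-827371/5814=-142.31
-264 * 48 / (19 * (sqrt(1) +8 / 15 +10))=-190080 / 3287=-57.83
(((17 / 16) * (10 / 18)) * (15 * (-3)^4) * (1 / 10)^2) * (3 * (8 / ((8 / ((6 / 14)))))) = 4131 / 448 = 9.22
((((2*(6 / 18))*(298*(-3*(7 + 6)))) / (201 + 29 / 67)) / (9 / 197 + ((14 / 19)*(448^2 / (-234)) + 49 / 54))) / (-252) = -0.00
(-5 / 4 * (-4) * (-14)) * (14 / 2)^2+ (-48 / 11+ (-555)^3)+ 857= -1880520976 / 11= -170956452.36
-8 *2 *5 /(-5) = 16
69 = 69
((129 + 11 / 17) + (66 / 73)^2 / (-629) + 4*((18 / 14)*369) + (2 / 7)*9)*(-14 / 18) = -47629473734 / 30167469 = -1578.84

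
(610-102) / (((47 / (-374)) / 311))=-59087512 / 47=-1257181.11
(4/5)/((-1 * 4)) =-1/5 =-0.20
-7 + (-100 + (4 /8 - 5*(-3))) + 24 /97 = -17703 /194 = -91.25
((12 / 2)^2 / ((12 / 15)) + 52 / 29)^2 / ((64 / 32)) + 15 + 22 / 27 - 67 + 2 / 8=94811905 / 90828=1043.86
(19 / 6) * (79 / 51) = 1501 / 306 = 4.91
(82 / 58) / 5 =41 / 145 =0.28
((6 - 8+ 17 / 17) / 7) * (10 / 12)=-5 / 42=-0.12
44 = 44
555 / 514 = 1.08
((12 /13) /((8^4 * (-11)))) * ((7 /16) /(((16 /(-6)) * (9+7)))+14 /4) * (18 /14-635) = 0.05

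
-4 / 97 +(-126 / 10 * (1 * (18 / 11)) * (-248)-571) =24232999 / 5335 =4542.27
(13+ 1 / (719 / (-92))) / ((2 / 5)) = 46275 / 1438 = 32.18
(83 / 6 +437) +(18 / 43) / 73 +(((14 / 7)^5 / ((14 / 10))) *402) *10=12173466521 / 131838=92336.55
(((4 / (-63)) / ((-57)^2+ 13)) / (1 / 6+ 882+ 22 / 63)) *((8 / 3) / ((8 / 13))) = -52 / 544086921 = -0.00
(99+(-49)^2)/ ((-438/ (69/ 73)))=-28750/ 5329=-5.40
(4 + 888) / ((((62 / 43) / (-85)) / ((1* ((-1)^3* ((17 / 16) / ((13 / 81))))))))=1122344505 / 3224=348121.74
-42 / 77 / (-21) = 2 / 77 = 0.03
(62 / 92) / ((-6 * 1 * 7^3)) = -31 / 94668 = -0.00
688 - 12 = 676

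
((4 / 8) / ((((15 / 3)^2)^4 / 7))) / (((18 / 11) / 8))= 154 / 3515625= 0.00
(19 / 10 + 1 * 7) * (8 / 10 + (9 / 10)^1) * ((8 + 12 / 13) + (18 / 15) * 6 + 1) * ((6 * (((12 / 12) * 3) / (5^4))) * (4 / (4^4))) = 15155721 / 130000000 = 0.12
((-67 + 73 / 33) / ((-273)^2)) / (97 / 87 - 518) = 62002 / 36866440611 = 0.00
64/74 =32/37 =0.86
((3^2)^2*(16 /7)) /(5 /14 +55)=2592 /775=3.34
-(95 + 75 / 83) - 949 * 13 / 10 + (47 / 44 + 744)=-10673617 / 18260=-584.54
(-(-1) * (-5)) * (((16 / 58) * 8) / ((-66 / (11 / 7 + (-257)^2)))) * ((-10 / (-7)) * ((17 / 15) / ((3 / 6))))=1676803840 / 46893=35758.08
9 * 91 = 819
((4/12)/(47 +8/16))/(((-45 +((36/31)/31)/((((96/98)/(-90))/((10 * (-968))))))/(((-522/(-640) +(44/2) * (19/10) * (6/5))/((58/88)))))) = 287393777/17617318605000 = 0.00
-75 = -75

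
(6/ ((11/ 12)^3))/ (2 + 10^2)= 1728/ 22627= 0.08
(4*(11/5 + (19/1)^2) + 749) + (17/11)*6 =121609/55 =2211.07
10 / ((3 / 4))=13.33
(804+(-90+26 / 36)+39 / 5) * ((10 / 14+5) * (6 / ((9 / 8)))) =4161728 / 189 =22019.72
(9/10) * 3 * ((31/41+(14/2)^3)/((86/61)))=11606409/17630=658.33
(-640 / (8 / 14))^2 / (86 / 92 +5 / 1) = 8243200 / 39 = 211364.10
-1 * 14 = -14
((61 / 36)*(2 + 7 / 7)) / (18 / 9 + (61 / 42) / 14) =2.42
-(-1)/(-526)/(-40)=1/21040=0.00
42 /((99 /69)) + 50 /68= 11223 /374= 30.01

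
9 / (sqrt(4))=9 / 2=4.50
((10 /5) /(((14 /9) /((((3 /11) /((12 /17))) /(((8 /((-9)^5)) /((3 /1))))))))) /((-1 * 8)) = 27103491 /19712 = 1374.97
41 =41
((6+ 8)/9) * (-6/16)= -7/12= -0.58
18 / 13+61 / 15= 1063 / 195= 5.45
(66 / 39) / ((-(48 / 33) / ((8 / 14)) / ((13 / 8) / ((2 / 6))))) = -363 / 112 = -3.24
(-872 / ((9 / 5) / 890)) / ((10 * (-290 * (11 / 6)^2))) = 155216 / 3509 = 44.23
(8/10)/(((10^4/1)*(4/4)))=1/12500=0.00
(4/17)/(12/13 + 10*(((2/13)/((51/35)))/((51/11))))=1989/9728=0.20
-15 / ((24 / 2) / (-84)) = 105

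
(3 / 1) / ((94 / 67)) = 201 / 94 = 2.14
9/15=0.60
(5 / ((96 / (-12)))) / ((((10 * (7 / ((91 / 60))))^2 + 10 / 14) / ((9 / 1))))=-10647 / 4033352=-0.00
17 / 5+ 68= 357 / 5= 71.40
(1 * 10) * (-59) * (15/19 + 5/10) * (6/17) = -86730/323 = -268.51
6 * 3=18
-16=-16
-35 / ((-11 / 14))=490 / 11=44.55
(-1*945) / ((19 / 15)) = -14175 / 19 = -746.05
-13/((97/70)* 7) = -130/97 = -1.34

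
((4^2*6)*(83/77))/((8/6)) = 5976/77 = 77.61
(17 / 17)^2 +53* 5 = 266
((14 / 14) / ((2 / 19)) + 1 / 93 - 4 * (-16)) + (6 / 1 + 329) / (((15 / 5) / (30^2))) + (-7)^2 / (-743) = 13899048925 / 138198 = 100573.44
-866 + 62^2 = 2978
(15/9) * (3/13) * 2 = 10/13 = 0.77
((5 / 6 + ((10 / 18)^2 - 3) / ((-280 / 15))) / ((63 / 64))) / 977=11824 / 11633139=0.00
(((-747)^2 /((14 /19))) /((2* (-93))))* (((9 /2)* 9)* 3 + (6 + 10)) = -971865675 /1736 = -559830.46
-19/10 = -1.90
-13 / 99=-0.13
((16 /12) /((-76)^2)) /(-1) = -1 /4332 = -0.00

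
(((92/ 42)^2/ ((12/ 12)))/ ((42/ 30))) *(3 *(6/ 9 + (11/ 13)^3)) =88734460/ 6782139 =13.08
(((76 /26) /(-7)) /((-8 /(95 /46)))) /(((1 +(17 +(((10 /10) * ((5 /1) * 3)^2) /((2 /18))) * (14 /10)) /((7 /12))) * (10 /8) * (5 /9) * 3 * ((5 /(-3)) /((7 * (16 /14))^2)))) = -103968 /255876725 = -0.00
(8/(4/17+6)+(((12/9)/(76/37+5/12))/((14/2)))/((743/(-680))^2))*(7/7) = 302772792828/224676766363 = 1.35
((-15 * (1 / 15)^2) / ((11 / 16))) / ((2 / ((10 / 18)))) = -8 / 297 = -0.03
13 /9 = 1.44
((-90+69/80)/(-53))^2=50851161/17977600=2.83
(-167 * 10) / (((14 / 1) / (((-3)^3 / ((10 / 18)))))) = 40581 / 7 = 5797.29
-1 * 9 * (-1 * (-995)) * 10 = -89550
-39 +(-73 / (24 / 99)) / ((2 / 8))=-2487 / 2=-1243.50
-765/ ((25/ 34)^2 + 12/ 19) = -16802460/ 25747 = -652.60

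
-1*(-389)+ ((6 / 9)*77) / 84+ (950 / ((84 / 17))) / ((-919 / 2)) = 45066179 / 115794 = 389.19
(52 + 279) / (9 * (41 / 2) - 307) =-662 / 245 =-2.70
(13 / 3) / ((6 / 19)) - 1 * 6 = 139 / 18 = 7.72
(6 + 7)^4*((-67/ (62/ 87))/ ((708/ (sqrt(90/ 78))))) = -4268771*sqrt(195)/ 14632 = -4073.96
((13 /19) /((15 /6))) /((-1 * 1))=-26 /95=-0.27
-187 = -187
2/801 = 0.00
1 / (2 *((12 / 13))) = 13 / 24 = 0.54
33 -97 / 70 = 31.61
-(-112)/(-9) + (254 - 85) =1409/9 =156.56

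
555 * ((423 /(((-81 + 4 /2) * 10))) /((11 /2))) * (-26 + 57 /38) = 1323.76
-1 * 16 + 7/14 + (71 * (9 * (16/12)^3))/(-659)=-70375/3954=-17.80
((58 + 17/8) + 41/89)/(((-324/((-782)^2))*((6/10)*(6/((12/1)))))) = -381168.66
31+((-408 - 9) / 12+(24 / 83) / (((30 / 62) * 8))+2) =-2781 / 1660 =-1.68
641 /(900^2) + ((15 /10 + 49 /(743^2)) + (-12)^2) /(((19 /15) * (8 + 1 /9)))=8783830377523283 /620210490030000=14.16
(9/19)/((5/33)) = 297/95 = 3.13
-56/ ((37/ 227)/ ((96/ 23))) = -1220352/ 851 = -1434.02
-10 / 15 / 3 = -2 / 9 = -0.22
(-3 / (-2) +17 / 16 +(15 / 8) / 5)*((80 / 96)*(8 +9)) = 3995 / 96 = 41.61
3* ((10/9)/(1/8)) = 80/3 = 26.67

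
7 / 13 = 0.54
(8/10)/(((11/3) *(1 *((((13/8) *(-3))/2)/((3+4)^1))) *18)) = -224/6435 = -0.03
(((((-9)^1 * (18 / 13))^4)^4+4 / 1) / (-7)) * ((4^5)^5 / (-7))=253361146651893113821419140950755245077036552683520 / 32605413849975812209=7770523871209230660594006000000.00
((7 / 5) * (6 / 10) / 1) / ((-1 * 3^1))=-7 / 25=-0.28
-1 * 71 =-71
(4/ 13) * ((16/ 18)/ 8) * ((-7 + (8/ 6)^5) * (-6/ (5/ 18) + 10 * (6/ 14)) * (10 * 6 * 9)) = 2188064/ 2457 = 890.54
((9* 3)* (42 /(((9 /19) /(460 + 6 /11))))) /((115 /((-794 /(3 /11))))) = -27911986.02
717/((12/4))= 239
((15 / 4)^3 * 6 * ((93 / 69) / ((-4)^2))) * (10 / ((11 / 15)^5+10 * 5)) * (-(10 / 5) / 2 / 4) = -1191744140625 / 898033073152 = -1.33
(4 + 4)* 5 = 40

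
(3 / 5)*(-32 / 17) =-96 / 85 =-1.13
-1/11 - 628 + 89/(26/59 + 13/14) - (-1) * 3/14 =-562.88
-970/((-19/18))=17460/19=918.95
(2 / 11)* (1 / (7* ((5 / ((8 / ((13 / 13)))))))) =16 / 385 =0.04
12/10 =6/5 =1.20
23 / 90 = 0.26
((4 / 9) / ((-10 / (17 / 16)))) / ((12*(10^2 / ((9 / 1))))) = -17 / 48000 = -0.00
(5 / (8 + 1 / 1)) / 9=5 / 81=0.06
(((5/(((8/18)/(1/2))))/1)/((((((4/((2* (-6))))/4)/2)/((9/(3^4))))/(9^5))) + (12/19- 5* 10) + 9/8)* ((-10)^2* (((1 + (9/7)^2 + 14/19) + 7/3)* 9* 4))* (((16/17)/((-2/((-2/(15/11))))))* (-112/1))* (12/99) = 22038581884979200/128877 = 171004771099.41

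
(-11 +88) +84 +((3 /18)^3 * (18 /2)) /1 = 3865 /24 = 161.04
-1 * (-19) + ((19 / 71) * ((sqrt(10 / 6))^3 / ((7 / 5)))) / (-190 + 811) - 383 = -364 + 475 * sqrt(15) / 2777733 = -364.00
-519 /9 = -57.67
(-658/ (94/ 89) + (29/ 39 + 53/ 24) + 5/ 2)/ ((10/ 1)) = -12845/ 208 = -61.75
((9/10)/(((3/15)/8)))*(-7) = -252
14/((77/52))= 104/11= 9.45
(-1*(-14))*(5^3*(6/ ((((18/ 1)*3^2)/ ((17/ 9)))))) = 29750/ 243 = 122.43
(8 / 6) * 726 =968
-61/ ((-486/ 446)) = 13603/ 243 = 55.98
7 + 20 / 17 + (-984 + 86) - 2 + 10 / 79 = -1197549 / 1343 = -891.70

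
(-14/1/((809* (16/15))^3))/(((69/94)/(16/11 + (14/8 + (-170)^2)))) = -470703137625/548688722481152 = -0.00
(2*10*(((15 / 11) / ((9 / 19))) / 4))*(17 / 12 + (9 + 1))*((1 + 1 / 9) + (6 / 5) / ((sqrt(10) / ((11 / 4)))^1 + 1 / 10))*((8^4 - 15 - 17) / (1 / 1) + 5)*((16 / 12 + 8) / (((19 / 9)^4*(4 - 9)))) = -758582042400*sqrt(10) / 36304687 - 25588447310790 / 399351557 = -130150.40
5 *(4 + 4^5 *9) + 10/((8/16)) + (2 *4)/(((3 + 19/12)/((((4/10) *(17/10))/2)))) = 63415816/1375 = 46120.59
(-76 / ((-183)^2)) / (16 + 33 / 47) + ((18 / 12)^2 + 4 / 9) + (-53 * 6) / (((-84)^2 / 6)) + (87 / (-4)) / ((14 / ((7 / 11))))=54232688987 / 37785861960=1.44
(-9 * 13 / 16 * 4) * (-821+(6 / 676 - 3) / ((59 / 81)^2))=8753433381 / 362024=24179.15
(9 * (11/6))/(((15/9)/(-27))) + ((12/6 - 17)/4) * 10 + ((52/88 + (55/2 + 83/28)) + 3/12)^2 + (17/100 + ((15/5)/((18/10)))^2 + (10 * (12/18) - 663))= 58242641/2668050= 21.83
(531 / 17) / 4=531 / 68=7.81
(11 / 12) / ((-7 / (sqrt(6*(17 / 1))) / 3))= -11*sqrt(102) / 28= -3.97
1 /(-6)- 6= -37 /6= -6.17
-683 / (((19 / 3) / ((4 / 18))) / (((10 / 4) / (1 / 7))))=-23905 / 57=-419.39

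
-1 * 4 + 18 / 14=-19 / 7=-2.71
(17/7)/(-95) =-17/665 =-0.03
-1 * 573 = -573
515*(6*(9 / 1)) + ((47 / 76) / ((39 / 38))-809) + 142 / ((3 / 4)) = 2120893 / 78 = 27190.94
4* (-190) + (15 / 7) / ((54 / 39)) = -31855 / 42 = -758.45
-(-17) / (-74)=-17 / 74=-0.23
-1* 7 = -7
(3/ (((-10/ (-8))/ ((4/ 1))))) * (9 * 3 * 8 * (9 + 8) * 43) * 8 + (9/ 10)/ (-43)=1042871499/ 86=12126412.78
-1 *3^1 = -3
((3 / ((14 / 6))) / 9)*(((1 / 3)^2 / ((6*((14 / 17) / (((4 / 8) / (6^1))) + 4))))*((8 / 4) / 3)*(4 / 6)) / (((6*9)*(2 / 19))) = 323 / 21677544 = 0.00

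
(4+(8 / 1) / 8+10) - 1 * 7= 8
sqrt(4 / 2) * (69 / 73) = 69 * sqrt(2) / 73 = 1.34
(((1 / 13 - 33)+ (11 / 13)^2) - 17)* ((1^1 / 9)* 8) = -7392 / 169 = -43.74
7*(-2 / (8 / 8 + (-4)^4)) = -14 / 257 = -0.05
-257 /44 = -5.84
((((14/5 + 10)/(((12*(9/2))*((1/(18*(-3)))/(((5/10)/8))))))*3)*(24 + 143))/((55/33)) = -6012/25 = -240.48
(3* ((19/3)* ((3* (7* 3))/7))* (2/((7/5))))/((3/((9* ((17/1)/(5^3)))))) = 17442/175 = 99.67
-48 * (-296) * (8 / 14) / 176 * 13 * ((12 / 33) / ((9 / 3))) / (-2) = -30784 / 847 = -36.34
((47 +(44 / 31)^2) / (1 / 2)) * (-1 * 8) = -753648 / 961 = -784.23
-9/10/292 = -9/2920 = -0.00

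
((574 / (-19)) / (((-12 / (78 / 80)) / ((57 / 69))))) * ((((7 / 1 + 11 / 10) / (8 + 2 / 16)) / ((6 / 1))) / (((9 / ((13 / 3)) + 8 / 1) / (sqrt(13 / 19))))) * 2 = 100737 * sqrt(247) / 28623500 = 0.06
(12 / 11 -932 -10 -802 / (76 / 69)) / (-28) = 697659 / 11704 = 59.61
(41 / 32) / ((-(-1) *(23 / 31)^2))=2.33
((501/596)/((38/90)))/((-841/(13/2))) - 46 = -876453613/19046968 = -46.02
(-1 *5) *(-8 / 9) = 40 / 9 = 4.44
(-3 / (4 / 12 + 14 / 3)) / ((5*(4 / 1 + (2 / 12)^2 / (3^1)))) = -0.03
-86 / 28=-43 / 14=-3.07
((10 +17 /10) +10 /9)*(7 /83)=8071 /7470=1.08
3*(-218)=-654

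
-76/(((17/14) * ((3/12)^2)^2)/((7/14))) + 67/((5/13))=-666153/85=-7837.09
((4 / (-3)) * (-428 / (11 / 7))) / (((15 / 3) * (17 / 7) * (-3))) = -83888 / 8415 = -9.97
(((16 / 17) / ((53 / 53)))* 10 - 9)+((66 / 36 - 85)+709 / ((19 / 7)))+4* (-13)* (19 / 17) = 233215 / 1938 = 120.34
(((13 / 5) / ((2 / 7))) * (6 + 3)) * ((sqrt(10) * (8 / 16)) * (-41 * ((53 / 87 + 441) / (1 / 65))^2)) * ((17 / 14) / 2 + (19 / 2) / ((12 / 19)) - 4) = -81314778257006125 * sqrt(10) / 5046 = -50959157099420.52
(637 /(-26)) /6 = -49 /12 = -4.08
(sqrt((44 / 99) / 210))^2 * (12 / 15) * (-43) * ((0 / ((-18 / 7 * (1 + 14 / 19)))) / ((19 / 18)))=0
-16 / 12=-4 / 3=-1.33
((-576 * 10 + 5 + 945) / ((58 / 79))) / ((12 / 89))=-16909555 / 348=-48590.68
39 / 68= 0.57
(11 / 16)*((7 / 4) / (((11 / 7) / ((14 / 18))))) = 0.60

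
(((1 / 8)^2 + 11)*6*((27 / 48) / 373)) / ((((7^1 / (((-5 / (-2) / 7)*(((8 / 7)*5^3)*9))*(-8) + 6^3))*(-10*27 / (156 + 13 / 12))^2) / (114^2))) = -28371329771395 / 131009536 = -216559.27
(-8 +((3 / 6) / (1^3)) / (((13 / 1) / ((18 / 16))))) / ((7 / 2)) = -1655 / 728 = -2.27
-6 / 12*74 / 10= -37 / 10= -3.70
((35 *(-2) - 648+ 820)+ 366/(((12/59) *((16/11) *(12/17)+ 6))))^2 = 885610862761/6906384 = 128230.76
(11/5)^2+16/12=463/75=6.17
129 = 129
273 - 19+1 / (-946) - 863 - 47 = -620577 / 946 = -656.00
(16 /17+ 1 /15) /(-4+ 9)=257 /1275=0.20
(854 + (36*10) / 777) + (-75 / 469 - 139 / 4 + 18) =58136257 / 69412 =837.55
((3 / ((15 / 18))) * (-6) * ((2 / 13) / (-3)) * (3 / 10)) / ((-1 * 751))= -108 / 244075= -0.00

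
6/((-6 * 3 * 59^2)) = -1/10443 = -0.00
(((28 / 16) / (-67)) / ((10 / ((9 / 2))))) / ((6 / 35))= -147 / 2144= -0.07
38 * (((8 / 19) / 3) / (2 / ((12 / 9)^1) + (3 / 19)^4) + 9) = 405464522 / 1173375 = 345.55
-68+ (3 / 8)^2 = -4343 / 64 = -67.86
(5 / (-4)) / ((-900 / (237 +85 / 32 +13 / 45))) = 345521 / 1036800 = 0.33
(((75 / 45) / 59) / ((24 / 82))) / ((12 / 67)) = 13735 / 25488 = 0.54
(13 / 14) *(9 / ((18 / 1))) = 13 / 28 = 0.46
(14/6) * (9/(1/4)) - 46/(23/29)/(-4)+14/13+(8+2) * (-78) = -17691/26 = -680.42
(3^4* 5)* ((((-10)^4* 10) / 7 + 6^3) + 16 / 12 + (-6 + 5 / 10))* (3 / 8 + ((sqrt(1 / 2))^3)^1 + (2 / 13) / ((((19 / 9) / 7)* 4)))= 82201095* sqrt(2) / 56 + 81625687335 / 27664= 5026501.58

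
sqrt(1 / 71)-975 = -975 + sqrt(71) / 71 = -974.88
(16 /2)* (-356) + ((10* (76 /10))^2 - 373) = 2555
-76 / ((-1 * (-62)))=-38 / 31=-1.23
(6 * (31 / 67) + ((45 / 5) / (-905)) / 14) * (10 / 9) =785339 / 254667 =3.08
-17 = -17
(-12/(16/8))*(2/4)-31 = -34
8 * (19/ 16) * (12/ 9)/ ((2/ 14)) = 266/ 3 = 88.67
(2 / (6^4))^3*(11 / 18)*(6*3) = 11 / 272097792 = 0.00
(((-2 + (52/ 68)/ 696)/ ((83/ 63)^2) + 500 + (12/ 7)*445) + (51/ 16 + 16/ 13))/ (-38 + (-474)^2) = 6260955865695/ 1110830262689056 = 0.01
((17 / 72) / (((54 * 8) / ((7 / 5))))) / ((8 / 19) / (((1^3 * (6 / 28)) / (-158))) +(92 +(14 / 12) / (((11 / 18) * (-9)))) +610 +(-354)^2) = 24871 / 4085950884480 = 0.00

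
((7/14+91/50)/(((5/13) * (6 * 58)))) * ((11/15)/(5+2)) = 143/78750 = 0.00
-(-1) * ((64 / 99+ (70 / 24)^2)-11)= -325 / 176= -1.85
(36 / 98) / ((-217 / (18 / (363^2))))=-36 / 155677753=-0.00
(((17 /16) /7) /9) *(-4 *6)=-17 /42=-0.40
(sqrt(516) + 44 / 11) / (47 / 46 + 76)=184 / 3543 + 92 * sqrt(129) / 3543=0.35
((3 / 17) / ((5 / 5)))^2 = 9 / 289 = 0.03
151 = 151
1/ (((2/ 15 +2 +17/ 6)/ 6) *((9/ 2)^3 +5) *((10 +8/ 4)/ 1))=0.00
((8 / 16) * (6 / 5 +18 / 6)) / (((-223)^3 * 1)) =-21 / 110895670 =-0.00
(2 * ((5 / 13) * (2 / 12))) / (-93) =-5 / 3627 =-0.00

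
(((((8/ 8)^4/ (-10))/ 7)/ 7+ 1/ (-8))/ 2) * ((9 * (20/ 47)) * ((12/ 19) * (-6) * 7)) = 40338/ 6251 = 6.45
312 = 312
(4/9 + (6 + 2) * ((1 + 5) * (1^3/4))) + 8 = 184/9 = 20.44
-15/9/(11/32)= -4.85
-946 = -946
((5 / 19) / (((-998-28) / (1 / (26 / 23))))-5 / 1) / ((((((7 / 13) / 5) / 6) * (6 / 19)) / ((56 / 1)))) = -25343350 / 513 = -49402.24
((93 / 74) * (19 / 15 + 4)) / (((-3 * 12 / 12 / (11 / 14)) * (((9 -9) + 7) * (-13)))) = 26939 / 1414140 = 0.02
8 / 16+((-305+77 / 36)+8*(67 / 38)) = -197167 / 684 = -288.26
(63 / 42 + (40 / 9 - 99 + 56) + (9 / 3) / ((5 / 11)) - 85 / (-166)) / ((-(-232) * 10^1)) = -0.01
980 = 980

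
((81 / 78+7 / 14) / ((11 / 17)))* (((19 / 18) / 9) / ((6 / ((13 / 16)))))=1615 / 42768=0.04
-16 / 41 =-0.39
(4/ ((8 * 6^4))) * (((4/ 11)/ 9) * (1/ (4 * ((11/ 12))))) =1/ 235224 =0.00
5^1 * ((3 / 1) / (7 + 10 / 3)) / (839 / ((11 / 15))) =33 / 26009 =0.00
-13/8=-1.62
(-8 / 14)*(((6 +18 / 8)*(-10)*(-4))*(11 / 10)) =-1452 / 7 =-207.43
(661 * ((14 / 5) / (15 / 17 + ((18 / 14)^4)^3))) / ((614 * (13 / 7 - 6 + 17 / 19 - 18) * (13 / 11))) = -144802660722480047 / 25678841325762605760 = -0.01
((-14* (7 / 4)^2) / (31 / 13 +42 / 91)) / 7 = -637 / 296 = -2.15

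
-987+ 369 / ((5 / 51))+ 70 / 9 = 125306 / 45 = 2784.58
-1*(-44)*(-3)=-132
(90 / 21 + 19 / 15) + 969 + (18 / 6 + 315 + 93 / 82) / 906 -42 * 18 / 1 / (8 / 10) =77758607 / 2600220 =29.90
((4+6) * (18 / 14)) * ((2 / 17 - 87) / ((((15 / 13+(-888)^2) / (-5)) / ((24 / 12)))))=822900 / 58089493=0.01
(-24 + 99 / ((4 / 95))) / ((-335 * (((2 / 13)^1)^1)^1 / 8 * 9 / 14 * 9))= -564746 / 9045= -62.44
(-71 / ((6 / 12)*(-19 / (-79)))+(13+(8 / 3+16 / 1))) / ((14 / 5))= -159245 / 798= -199.56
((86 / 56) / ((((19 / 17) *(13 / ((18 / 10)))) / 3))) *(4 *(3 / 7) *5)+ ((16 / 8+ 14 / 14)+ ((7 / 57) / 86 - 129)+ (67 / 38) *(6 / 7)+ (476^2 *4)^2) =2564841503709106435 / 3122574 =821386940296.40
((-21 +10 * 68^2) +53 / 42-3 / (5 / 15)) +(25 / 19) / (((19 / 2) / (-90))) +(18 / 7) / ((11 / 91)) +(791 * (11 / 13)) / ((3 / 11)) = 35177913339 / 722722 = 48674.20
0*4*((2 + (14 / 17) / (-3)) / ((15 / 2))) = 0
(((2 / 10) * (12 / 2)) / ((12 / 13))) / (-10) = -13 / 100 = -0.13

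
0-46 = -46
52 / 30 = 26 / 15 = 1.73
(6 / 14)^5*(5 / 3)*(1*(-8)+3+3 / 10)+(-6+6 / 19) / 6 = -677385 / 638666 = -1.06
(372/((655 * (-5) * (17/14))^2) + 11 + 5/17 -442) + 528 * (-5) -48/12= -9530683045838/3099705625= -3074.71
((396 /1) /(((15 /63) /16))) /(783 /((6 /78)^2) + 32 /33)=4390848 /21834115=0.20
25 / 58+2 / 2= 83 / 58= 1.43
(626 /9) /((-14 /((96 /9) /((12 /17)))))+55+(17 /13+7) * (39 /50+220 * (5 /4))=418492127 /184275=2271.02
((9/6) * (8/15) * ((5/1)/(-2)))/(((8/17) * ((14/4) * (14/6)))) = -51/98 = -0.52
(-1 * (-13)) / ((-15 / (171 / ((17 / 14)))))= -10374 / 85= -122.05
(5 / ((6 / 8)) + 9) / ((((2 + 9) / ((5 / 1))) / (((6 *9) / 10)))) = 423 / 11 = 38.45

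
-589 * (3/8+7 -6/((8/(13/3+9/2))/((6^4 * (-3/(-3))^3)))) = 40422481/8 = 5052810.12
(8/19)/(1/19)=8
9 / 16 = 0.56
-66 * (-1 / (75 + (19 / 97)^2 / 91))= 28255227 / 32108393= 0.88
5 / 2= 2.50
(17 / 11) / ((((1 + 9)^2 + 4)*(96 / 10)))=85 / 54912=0.00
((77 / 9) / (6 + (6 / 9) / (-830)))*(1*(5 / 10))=415 / 582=0.71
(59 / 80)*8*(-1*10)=-59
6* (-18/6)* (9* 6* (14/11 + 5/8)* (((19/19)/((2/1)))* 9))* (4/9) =-40581/11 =-3689.18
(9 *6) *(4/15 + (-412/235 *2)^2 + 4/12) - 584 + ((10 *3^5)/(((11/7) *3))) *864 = 270608876534/607475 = 445465.04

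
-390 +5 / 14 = -5455 / 14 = -389.64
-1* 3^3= -27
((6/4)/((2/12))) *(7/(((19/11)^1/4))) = 2772/19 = 145.89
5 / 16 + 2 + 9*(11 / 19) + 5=3807 / 304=12.52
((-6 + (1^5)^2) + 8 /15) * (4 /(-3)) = 268 /45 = 5.96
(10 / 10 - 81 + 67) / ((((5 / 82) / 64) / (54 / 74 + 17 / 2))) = -125937.82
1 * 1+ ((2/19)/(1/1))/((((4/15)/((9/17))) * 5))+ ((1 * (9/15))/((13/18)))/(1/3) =148397/41990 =3.53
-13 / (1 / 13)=-169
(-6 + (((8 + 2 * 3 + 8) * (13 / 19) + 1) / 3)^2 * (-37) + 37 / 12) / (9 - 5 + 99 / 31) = -427973755 / 2898108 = -147.67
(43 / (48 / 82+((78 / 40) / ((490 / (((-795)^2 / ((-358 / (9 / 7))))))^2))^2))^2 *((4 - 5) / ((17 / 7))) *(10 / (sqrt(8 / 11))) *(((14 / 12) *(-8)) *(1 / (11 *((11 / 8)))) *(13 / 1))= 536575881908868252298884877433666070984891672339666698240 *sqrt(22) / 107806787862137399524874572107570850136136270504521697646971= 0.02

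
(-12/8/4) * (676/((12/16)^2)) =-1352/3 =-450.67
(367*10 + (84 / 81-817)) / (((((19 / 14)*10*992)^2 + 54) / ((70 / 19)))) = 132156185 / 2278022733099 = 0.00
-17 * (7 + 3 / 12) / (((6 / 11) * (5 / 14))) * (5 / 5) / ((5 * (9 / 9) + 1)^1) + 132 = 9559 / 360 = 26.55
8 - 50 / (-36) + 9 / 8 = 757 / 72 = 10.51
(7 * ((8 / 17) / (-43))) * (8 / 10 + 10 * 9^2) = -227024 / 3655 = -62.11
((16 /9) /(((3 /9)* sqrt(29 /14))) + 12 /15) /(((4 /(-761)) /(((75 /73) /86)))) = -38050* sqrt(406) /91031 - 11415 /6278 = -10.24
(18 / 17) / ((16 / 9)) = 81 / 136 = 0.60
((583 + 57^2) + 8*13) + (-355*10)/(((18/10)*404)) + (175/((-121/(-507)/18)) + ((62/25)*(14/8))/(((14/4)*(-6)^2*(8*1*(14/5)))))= 4220380383811/246375360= 17129.88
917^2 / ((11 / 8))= 6727112 / 11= 611555.64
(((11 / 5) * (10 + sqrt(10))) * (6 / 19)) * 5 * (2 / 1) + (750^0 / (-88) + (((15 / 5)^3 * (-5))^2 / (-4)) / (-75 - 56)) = 132 * sqrt(10) / 19 + 22832521 / 219032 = 126.21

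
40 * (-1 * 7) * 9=-2520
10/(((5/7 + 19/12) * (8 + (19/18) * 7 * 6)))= 2520/30301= 0.08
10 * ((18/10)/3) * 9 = 54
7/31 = 0.23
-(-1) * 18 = 18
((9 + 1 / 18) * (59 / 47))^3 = 1468.95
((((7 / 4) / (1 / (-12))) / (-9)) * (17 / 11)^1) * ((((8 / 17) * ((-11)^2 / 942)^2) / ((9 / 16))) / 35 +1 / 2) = 1188895579 / 658867770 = 1.80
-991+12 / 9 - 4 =-2981 / 3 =-993.67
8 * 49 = 392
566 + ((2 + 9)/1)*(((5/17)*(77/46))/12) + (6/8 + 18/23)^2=245530565/431664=568.80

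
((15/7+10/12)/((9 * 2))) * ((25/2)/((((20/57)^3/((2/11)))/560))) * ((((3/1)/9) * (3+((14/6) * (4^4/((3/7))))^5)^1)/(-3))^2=1663828228202994907942964000000000.00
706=706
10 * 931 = 9310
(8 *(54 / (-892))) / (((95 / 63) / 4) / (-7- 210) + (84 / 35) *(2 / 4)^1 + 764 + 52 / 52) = -29529360 / 46717146167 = -0.00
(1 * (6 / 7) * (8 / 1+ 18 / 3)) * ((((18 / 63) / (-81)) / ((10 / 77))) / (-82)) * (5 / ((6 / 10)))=110 / 3321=0.03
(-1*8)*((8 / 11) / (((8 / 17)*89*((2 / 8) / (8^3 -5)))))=-275808 / 979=-281.72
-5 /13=-0.38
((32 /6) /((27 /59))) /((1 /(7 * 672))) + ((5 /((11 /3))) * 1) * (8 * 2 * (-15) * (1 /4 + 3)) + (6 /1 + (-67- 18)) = 15942749 /297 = 53679.29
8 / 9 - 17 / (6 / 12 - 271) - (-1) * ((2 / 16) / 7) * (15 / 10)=0.98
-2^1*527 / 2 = -527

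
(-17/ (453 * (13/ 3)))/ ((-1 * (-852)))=-17/ 1672476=-0.00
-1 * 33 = -33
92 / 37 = 2.49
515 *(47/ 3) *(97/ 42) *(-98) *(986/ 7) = -2315014610/ 9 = -257223845.56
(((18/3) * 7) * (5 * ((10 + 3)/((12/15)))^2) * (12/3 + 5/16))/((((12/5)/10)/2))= 255084375/128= 1992846.68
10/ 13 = 0.77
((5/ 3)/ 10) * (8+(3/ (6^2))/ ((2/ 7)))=199/ 144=1.38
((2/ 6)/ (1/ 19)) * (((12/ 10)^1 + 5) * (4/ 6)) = 1178/ 45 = 26.18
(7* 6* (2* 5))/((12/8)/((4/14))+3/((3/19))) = 1680/97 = 17.32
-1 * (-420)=420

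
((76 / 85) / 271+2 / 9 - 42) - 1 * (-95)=53.23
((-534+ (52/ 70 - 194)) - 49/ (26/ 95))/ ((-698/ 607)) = 500610503/ 635180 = 788.14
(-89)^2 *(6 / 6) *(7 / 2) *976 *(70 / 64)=118379345 / 4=29594836.25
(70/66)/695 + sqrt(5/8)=7/4587 + sqrt(10)/4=0.79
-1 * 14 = -14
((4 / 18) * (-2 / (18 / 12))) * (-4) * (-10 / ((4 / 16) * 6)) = -640 / 81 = -7.90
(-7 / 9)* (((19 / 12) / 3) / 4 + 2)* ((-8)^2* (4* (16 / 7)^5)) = -5150605312 / 194481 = -26483.85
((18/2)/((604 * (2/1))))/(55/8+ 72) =9/95281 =0.00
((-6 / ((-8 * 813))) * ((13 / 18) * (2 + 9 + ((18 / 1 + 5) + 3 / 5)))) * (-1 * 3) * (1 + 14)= -2249 / 2168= -1.04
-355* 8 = -2840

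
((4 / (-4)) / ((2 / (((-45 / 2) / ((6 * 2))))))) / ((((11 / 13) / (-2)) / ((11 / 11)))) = -195 / 88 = -2.22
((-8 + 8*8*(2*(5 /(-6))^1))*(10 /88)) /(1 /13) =-5590 /33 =-169.39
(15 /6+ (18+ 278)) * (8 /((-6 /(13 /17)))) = -5174 /17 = -304.35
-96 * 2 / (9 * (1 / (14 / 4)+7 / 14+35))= -896 / 1503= -0.60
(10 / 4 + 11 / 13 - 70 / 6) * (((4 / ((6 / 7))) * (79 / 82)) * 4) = -717794 / 4797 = -149.63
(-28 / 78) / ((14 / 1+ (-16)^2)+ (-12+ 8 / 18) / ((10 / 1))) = -105 / 78637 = -0.00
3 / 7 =0.43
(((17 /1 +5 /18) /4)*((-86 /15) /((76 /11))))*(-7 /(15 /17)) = 17505257 /615600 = 28.44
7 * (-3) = -21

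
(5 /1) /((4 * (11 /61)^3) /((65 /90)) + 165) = 14753765 /486970077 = 0.03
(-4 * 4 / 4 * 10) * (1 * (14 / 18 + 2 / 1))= -1000 / 9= -111.11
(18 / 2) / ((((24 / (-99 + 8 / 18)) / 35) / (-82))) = 1272845 / 12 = 106070.42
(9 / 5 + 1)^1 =14 / 5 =2.80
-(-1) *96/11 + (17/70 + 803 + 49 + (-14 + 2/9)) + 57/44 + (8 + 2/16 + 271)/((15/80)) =32392961/13860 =2337.15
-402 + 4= -398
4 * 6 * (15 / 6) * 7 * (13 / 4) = 1365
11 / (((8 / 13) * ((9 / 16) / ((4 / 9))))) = 1144 / 81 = 14.12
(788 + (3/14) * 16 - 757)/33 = 241/231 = 1.04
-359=-359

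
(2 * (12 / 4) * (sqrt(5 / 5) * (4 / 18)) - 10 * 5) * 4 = -584 / 3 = -194.67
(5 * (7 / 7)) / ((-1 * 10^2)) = -1 / 20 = -0.05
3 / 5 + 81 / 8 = 429 / 40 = 10.72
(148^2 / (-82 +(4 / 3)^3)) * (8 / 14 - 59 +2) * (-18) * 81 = -34059778128 / 1505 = -22631081.81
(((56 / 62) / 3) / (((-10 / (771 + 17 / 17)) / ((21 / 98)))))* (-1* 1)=772 / 155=4.98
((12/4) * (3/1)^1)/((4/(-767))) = -6903/4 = -1725.75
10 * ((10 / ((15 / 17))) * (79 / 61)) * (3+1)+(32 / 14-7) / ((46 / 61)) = 34227301 / 58926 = 580.85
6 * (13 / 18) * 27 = 117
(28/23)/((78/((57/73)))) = 266/21827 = 0.01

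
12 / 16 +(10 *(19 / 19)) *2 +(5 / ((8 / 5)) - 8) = 127 / 8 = 15.88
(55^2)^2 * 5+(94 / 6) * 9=45753266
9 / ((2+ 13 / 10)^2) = 100 / 121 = 0.83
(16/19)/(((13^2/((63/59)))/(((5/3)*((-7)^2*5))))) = 411600/189449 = 2.17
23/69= 1/3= 0.33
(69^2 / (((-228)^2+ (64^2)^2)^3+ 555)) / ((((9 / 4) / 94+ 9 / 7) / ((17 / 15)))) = 23669576 / 27382963530120490563188475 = 0.00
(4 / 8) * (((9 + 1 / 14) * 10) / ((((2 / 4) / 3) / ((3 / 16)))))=51.03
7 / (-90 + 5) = -7 / 85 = -0.08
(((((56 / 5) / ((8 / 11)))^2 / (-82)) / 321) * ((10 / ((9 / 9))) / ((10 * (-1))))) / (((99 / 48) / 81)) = 38808 / 109675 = 0.35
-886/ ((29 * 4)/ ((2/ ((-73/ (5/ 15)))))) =443/ 6351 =0.07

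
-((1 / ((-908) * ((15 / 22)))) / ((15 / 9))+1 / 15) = -2237 / 34050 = -0.07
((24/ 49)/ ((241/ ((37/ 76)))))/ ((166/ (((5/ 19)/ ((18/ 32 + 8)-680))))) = -2960/ 1267076212927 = -0.00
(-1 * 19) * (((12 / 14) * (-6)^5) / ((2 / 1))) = 443232 / 7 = 63318.86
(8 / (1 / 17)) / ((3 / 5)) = 680 / 3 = 226.67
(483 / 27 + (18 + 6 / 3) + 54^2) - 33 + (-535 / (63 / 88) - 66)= 132778 / 63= 2107.59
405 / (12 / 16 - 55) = -1620 / 217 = -7.47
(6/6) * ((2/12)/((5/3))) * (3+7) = 1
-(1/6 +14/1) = -14.17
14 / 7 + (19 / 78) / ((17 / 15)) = 979 / 442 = 2.21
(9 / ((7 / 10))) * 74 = 6660 / 7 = 951.43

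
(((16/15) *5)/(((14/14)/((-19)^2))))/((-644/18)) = -8664/161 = -53.81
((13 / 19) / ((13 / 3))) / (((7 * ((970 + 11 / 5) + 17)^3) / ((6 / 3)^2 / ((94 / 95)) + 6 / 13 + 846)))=97435875 / 4916150748811484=0.00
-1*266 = -266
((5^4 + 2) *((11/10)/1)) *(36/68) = 62073/170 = 365.14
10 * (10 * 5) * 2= 1000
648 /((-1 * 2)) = -324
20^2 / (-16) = -25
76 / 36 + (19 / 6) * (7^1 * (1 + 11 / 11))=46.44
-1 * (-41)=41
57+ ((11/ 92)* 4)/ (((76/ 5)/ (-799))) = 55691/ 1748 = 31.86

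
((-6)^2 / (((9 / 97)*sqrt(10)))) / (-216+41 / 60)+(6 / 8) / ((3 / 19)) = 19 / 4- 2328*sqrt(10) / 12919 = 4.18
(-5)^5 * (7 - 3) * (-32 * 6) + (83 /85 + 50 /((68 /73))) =2400054.65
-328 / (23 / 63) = -898.43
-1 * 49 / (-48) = 49 / 48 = 1.02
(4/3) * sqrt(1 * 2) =4 * sqrt(2)/3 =1.89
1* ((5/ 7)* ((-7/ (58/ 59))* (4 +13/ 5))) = -1947/ 58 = -33.57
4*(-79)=-316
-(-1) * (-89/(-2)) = 89/2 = 44.50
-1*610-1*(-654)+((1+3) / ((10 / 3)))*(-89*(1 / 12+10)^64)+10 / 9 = -1768698090280441999114992768674768595806029179937854672681962124170736660546927666218585443134564932668310409008280884933431759310169689 / 973685048022722051535956782394543049523684750469301190798179859169280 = -1816499178941040297412548000000000000000000000000000000000000000000.00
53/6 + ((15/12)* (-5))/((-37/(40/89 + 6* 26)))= 696679/19758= 35.26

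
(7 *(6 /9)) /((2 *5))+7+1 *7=217 /15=14.47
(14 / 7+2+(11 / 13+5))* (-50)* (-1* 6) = 38400 / 13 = 2953.85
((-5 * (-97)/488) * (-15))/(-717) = 2425/116632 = 0.02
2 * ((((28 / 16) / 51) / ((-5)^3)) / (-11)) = 7 / 140250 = 0.00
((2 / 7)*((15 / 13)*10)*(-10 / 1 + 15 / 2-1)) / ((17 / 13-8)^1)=50 / 29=1.72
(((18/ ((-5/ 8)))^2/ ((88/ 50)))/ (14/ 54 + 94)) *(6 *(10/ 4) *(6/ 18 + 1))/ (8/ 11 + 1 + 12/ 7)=3919104/ 134885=29.06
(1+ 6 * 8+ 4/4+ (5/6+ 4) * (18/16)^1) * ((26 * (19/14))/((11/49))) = 1533623/176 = 8713.77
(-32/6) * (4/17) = -64/51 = -1.25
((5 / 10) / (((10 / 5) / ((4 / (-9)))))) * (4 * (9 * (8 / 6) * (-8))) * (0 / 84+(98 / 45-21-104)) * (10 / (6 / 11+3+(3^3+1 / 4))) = -62256128 / 36585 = -1701.68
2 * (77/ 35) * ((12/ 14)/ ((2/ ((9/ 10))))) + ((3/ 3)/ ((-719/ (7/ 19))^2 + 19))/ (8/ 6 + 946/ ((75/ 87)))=4567319060436813/ 2691181264188200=1.70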